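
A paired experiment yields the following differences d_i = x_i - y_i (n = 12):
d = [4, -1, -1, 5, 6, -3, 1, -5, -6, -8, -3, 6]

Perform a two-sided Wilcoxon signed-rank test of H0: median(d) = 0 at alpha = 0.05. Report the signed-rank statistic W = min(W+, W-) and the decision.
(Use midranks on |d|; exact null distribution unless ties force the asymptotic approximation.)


Step 1: Drop any zero differences (none here) and take |d_i|.
|d| = [4, 1, 1, 5, 6, 3, 1, 5, 6, 8, 3, 6]
Step 2: Midrank |d_i| (ties get averaged ranks).
ranks: |4|->6, |1|->2, |1|->2, |5|->7.5, |6|->10, |3|->4.5, |1|->2, |5|->7.5, |6|->10, |8|->12, |3|->4.5, |6|->10
Step 3: Attach original signs; sum ranks with positive sign and with negative sign.
W+ = 6 + 7.5 + 10 + 2 + 10 = 35.5
W- = 2 + 2 + 4.5 + 7.5 + 10 + 12 + 4.5 = 42.5
(Check: W+ + W- = 78 should equal n(n+1)/2 = 78.)
Step 4: Test statistic W = min(W+, W-) = 35.5.
Step 5: Ties in |d|, so use the tie-corrected normal approximation.
        E[W] = n(n+1)/4 = 12*13/4 = 39.
        Tie groups: |d|=1 (t=3), |d|=3 (t=2), |d|=5 (t=2), |d|=6 (t=3); sum(t^3 - t) = 60.
        Var[W] = n(n+1)(2n+1)/24 - sum(t^3-t)/48 = 3900/24 - 60/48 = 161.25.
        z = (W - E[W]) / sqrt(Var[W]) = (35.5 - 39) / 12.6984 = -0.2756.
        Two-sided p = 2*Phi(z) = 0.782836.
Step 6: alpha = 0.05. fail to reject H0.

W+ = 35.5, W- = 42.5, W = min = 35.5, p = 0.782836, fail to reject H0.


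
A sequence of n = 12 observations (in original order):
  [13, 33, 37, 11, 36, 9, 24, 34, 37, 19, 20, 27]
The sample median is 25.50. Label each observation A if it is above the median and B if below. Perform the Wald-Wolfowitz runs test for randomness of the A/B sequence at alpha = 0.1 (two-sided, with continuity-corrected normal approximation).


Step 1: Compute median = 25.50; label A = above, B = below.
Labels in order: BAABABBAABBA  (n_A = 6, n_B = 6)
Step 2: Count runs R = 8.
Step 3: Under H0 (random ordering), E[R] = 2*n_A*n_B/(n_A+n_B) + 1 = 2*6*6/12 + 1 = 7.0000.
        Var[R] = 2*n_A*n_B*(2*n_A*n_B - n_A - n_B) / ((n_A+n_B)^2 * (n_A+n_B-1)) = 4320/1584 = 2.7273.
        SD[R] = 1.6514.
Step 4: Continuity-corrected z = (R - 0.5 - E[R]) / SD[R] = (8 - 0.5 - 7.0000) / 1.6514 = 0.3028.
Step 5: Two-sided p-value via normal approximation = 2*(1 - Phi(|z|)) = 0.762069.
Step 6: alpha = 0.1. fail to reject H0.

R = 8, z = 0.3028, p = 0.762069, fail to reject H0.


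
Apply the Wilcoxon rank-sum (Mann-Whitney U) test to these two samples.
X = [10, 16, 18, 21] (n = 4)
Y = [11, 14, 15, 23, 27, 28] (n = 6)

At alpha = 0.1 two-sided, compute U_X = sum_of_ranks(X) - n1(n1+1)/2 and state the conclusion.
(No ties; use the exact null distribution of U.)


Step 1: Combine and sort all 10 observations; assign midranks.
sorted (value, group): (10,X), (11,Y), (14,Y), (15,Y), (16,X), (18,X), (21,X), (23,Y), (27,Y), (28,Y)
ranks: 10->1, 11->2, 14->3, 15->4, 16->5, 18->6, 21->7, 23->8, 27->9, 28->10
Step 2: Rank sum for X: R1 = 1 + 5 + 6 + 7 = 19.
Step 3: U_X = R1 - n1(n1+1)/2 = 19 - 4*5/2 = 19 - 10 = 9.
       U_Y = n1*n2 - U_X = 24 - 9 = 15.
Step 4: No ties, so the exact null distribution of U (based on enumerating the C(10,4) = 210 equally likely rank assignments) gives the two-sided p-value.
Step 5: p-value = 0.609524; compare to alpha = 0.1. fail to reject H0.

U_X = 9, p = 0.609524, fail to reject H0 at alpha = 0.1.


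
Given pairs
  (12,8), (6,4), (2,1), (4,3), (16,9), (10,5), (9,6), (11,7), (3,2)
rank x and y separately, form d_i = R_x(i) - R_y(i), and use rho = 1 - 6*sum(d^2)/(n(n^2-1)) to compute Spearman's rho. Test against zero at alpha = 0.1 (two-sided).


Step 1: Rank x and y separately (midranks; no ties here).
rank(x): 12->8, 6->4, 2->1, 4->3, 16->9, 10->6, 9->5, 11->7, 3->2
rank(y): 8->8, 4->4, 1->1, 3->3, 9->9, 5->5, 6->6, 7->7, 2->2
Step 2: d_i = R_x(i) - R_y(i); compute d_i^2.
  (8-8)^2=0, (4-4)^2=0, (1-1)^2=0, (3-3)^2=0, (9-9)^2=0, (6-5)^2=1, (5-6)^2=1, (7-7)^2=0, (2-2)^2=0
sum(d^2) = 2.
Step 3: rho = 1 - 6*2 / (9*(9^2 - 1)) = 1 - 12/720 = 0.983333.
Step 4: Under H0, t = rho * sqrt((n-2)/(1-rho^2)) = 14.3096 ~ t(7).
Step 5: Two-sided p-value from the t-distribution with 7 df = 0.000002.
Step 6: alpha = 0.1. reject H0.

rho = 0.9833, p = 0.000002, reject H0 at alpha = 0.1.


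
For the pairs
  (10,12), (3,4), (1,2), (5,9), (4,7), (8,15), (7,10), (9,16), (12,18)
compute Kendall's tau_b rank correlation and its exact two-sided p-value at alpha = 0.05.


Step 1: Enumerate the 36 unordered pairs (i,j) with i<j and classify each by sign(x_j-x_i) * sign(y_j-y_i).
  (1,2):dx=-7,dy=-8->C; (1,3):dx=-9,dy=-10->C; (1,4):dx=-5,dy=-3->C; (1,5):dx=-6,dy=-5->C
  (1,6):dx=-2,dy=+3->D; (1,7):dx=-3,dy=-2->C; (1,8):dx=-1,dy=+4->D; (1,9):dx=+2,dy=+6->C
  (2,3):dx=-2,dy=-2->C; (2,4):dx=+2,dy=+5->C; (2,5):dx=+1,dy=+3->C; (2,6):dx=+5,dy=+11->C
  (2,7):dx=+4,dy=+6->C; (2,8):dx=+6,dy=+12->C; (2,9):dx=+9,dy=+14->C; (3,4):dx=+4,dy=+7->C
  (3,5):dx=+3,dy=+5->C; (3,6):dx=+7,dy=+13->C; (3,7):dx=+6,dy=+8->C; (3,8):dx=+8,dy=+14->C
  (3,9):dx=+11,dy=+16->C; (4,5):dx=-1,dy=-2->C; (4,6):dx=+3,dy=+6->C; (4,7):dx=+2,dy=+1->C
  (4,8):dx=+4,dy=+7->C; (4,9):dx=+7,dy=+9->C; (5,6):dx=+4,dy=+8->C; (5,7):dx=+3,dy=+3->C
  (5,8):dx=+5,dy=+9->C; (5,9):dx=+8,dy=+11->C; (6,7):dx=-1,dy=-5->C; (6,8):dx=+1,dy=+1->C
  (6,9):dx=+4,dy=+3->C; (7,8):dx=+2,dy=+6->C; (7,9):dx=+5,dy=+8->C; (8,9):dx=+3,dy=+2->C
Step 2: C = 34, D = 2, total pairs = 36.
Step 3: tau = (C - D)/(n(n-1)/2) = (34 - 2)/36 = 0.888889.
Step 4: Exact two-sided p-value (enumerate n! = 362880 permutations of y under H0): p = 0.000243.
Step 5: alpha = 0.05. reject H0.

tau_b = 0.8889 (C=34, D=2), p = 0.000243, reject H0.


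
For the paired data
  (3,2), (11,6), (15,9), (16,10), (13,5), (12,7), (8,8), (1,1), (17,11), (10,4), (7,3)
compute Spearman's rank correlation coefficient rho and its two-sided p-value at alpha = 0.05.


Step 1: Rank x and y separately (midranks; no ties here).
rank(x): 3->2, 11->6, 15->9, 16->10, 13->8, 12->7, 8->4, 1->1, 17->11, 10->5, 7->3
rank(y): 2->2, 6->6, 9->9, 10->10, 5->5, 7->7, 8->8, 1->1, 11->11, 4->4, 3->3
Step 2: d_i = R_x(i) - R_y(i); compute d_i^2.
  (2-2)^2=0, (6-6)^2=0, (9-9)^2=0, (10-10)^2=0, (8-5)^2=9, (7-7)^2=0, (4-8)^2=16, (1-1)^2=0, (11-11)^2=0, (5-4)^2=1, (3-3)^2=0
sum(d^2) = 26.
Step 3: rho = 1 - 6*26 / (11*(11^2 - 1)) = 1 - 156/1320 = 0.881818.
Step 4: Under H0, t = rho * sqrt((n-2)/(1-rho^2)) = 5.6097 ~ t(9).
Step 5: Two-sided p-value from the t-distribution with 9 df = 0.000330.
Step 6: alpha = 0.05. reject H0.

rho = 0.8818, p = 0.000330, reject H0 at alpha = 0.05.


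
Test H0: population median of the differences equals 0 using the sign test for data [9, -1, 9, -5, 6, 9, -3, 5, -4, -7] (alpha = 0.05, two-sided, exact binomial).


Step 1: Discard zero differences. Original n = 10; n_eff = number of nonzero differences = 10.
Nonzero differences (with sign): +9, -1, +9, -5, +6, +9, -3, +5, -4, -7
Step 2: Count signs: positive = 5, negative = 5.
Step 3: Under H0: P(positive) = 0.5, so the number of positives S ~ Bin(10, 0.5).
Step 4: Two-sided exact p-value = sum of Bin(10,0.5) probabilities at or below the observed probability = 1.000000.
Step 5: alpha = 0.05. fail to reject H0.

n_eff = 10, pos = 5, neg = 5, p = 1.000000, fail to reject H0.


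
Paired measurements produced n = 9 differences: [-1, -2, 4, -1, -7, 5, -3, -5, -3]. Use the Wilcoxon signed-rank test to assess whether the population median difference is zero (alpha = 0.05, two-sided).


Step 1: Drop any zero differences (none here) and take |d_i|.
|d| = [1, 2, 4, 1, 7, 5, 3, 5, 3]
Step 2: Midrank |d_i| (ties get averaged ranks).
ranks: |1|->1.5, |2|->3, |4|->6, |1|->1.5, |7|->9, |5|->7.5, |3|->4.5, |5|->7.5, |3|->4.5
Step 3: Attach original signs; sum ranks with positive sign and with negative sign.
W+ = 6 + 7.5 = 13.5
W- = 1.5 + 3 + 1.5 + 9 + 4.5 + 7.5 + 4.5 = 31.5
(Check: W+ + W- = 45 should equal n(n+1)/2 = 45.)
Step 4: Test statistic W = min(W+, W-) = 13.5.
Step 5: Ties in |d|, so use the tie-corrected normal approximation.
        E[W] = n(n+1)/4 = 9*10/4 = 22.5.
        Tie groups: |d|=1 (t=2), |d|=3 (t=2), |d|=5 (t=2); sum(t^3 - t) = 18.
        Var[W] = n(n+1)(2n+1)/24 - sum(t^3-t)/48 = 1710/24 - 18/48 = 70.875.
        z = (W - E[W]) / sqrt(Var[W]) = (13.5 - 22.5) / 8.4187 = -1.0690.
        Two-sided p = 2*Phi(z) = 0.285049.
Step 6: alpha = 0.05. fail to reject H0.

W+ = 13.5, W- = 31.5, W = min = 13.5, p = 0.285049, fail to reject H0.


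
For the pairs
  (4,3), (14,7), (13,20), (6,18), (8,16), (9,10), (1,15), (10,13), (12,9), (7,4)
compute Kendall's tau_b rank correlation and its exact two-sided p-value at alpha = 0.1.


Step 1: Enumerate the 45 unordered pairs (i,j) with i<j and classify each by sign(x_j-x_i) * sign(y_j-y_i).
  (1,2):dx=+10,dy=+4->C; (1,3):dx=+9,dy=+17->C; (1,4):dx=+2,dy=+15->C; (1,5):dx=+4,dy=+13->C
  (1,6):dx=+5,dy=+7->C; (1,7):dx=-3,dy=+12->D; (1,8):dx=+6,dy=+10->C; (1,9):dx=+8,dy=+6->C
  (1,10):dx=+3,dy=+1->C; (2,3):dx=-1,dy=+13->D; (2,4):dx=-8,dy=+11->D; (2,5):dx=-6,dy=+9->D
  (2,6):dx=-5,dy=+3->D; (2,7):dx=-13,dy=+8->D; (2,8):dx=-4,dy=+6->D; (2,9):dx=-2,dy=+2->D
  (2,10):dx=-7,dy=-3->C; (3,4):dx=-7,dy=-2->C; (3,5):dx=-5,dy=-4->C; (3,6):dx=-4,dy=-10->C
  (3,7):dx=-12,dy=-5->C; (3,8):dx=-3,dy=-7->C; (3,9):dx=-1,dy=-11->C; (3,10):dx=-6,dy=-16->C
  (4,5):dx=+2,dy=-2->D; (4,6):dx=+3,dy=-8->D; (4,7):dx=-5,dy=-3->C; (4,8):dx=+4,dy=-5->D
  (4,9):dx=+6,dy=-9->D; (4,10):dx=+1,dy=-14->D; (5,6):dx=+1,dy=-6->D; (5,7):dx=-7,dy=-1->C
  (5,8):dx=+2,dy=-3->D; (5,9):dx=+4,dy=-7->D; (5,10):dx=-1,dy=-12->C; (6,7):dx=-8,dy=+5->D
  (6,8):dx=+1,dy=+3->C; (6,9):dx=+3,dy=-1->D; (6,10):dx=-2,dy=-6->C; (7,8):dx=+9,dy=-2->D
  (7,9):dx=+11,dy=-6->D; (7,10):dx=+6,dy=-11->D; (8,9):dx=+2,dy=-4->D; (8,10):dx=-3,dy=-9->C
  (9,10):dx=-5,dy=-5->C
Step 2: C = 23, D = 22, total pairs = 45.
Step 3: tau = (C - D)/(n(n-1)/2) = (23 - 22)/45 = 0.022222.
Step 4: Exact two-sided p-value (enumerate n! = 3628800 permutations of y under H0): p = 1.000000.
Step 5: alpha = 0.1. fail to reject H0.

tau_b = 0.0222 (C=23, D=22), p = 1.000000, fail to reject H0.


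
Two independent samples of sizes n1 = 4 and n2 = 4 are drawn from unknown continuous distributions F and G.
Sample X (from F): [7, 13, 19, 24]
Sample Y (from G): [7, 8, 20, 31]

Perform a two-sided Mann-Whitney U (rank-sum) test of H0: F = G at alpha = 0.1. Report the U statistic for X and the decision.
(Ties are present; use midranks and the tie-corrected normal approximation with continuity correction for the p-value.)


Step 1: Combine and sort all 8 observations; assign midranks.
sorted (value, group): (7,X), (7,Y), (8,Y), (13,X), (19,X), (20,Y), (24,X), (31,Y)
ranks: 7->1.5, 7->1.5, 8->3, 13->4, 19->5, 20->6, 24->7, 31->8
Step 2: Rank sum for X: R1 = 1.5 + 4 + 5 + 7 = 17.5.
Step 3: U_X = R1 - n1(n1+1)/2 = 17.5 - 4*5/2 = 17.5 - 10 = 7.5.
       U_Y = n1*n2 - U_X = 16 - 7.5 = 8.5.
Step 4: Ties are present, so use the tie-corrected normal approximation (with continuity correction) for the p-value.
Step 5: p-value = 1.000000; compare to alpha = 0.1. fail to reject H0.

U_X = 7.5, p = 1.000000, fail to reject H0 at alpha = 0.1.


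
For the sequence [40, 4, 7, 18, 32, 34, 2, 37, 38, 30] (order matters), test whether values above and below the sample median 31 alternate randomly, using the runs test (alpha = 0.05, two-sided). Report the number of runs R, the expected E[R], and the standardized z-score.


Step 1: Compute median = 31; label A = above, B = below.
Labels in order: ABBBAABAAB  (n_A = 5, n_B = 5)
Step 2: Count runs R = 6.
Step 3: Under H0 (random ordering), E[R] = 2*n_A*n_B/(n_A+n_B) + 1 = 2*5*5/10 + 1 = 6.0000.
        Var[R] = 2*n_A*n_B*(2*n_A*n_B - n_A - n_B) / ((n_A+n_B)^2 * (n_A+n_B-1)) = 2000/900 = 2.2222.
        SD[R] = 1.4907.
Step 4: R = E[R], so z = 0 with no continuity correction.
Step 5: Two-sided p-value via normal approximation = 2*(1 - Phi(|z|)) = 1.000000.
Step 6: alpha = 0.05. fail to reject H0.

R = 6, z = 0.0000, p = 1.000000, fail to reject H0.


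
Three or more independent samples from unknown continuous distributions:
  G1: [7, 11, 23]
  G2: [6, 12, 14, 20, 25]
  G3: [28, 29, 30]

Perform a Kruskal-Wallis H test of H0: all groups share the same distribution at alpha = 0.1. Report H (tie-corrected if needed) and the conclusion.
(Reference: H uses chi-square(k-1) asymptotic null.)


Step 1: Combine all N = 11 observations and assign midranks.
sorted (value, group, rank): (6,G2,1), (7,G1,2), (11,G1,3), (12,G2,4), (14,G2,5), (20,G2,6), (23,G1,7), (25,G2,8), (28,G3,9), (29,G3,10), (30,G3,11)
Step 2: Sum ranks within each group.
R_1 = 12 (n_1 = 3)
R_2 = 24 (n_2 = 5)
R_3 = 30 (n_3 = 3)
Step 3: H = 12/(N(N+1)) * sum(R_i^2/n_i) - 3(N+1)
     = 12/(11*12) * (12^2/3 + 24^2/5 + 30^2/3) - 3*12
     = 0.090909 * 463.2 - 36
     = 6.109091.
Step 4: No ties, so H is used without correction.
Step 5: Under H0, H ~ chi^2(2); p-value = 0.047144.
Step 6: alpha = 0.1. reject H0.

H = 6.1091, df = 2, p = 0.047144, reject H0.


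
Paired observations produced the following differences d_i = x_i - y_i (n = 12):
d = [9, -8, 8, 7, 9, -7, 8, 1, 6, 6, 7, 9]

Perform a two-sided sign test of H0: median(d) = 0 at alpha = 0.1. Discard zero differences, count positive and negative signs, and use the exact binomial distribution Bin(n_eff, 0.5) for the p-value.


Step 1: Discard zero differences. Original n = 12; n_eff = number of nonzero differences = 12.
Nonzero differences (with sign): +9, -8, +8, +7, +9, -7, +8, +1, +6, +6, +7, +9
Step 2: Count signs: positive = 10, negative = 2.
Step 3: Under H0: P(positive) = 0.5, so the number of positives S ~ Bin(12, 0.5).
Step 4: Two-sided exact p-value = sum of Bin(12,0.5) probabilities at or below the observed probability = 0.038574.
Step 5: alpha = 0.1. reject H0.

n_eff = 12, pos = 10, neg = 2, p = 0.038574, reject H0.


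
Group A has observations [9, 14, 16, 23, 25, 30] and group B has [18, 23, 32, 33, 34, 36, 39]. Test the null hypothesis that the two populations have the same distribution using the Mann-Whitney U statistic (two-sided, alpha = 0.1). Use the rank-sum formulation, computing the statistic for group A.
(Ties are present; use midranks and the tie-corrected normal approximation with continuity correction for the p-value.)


Step 1: Combine and sort all 13 observations; assign midranks.
sorted (value, group): (9,X), (14,X), (16,X), (18,Y), (23,X), (23,Y), (25,X), (30,X), (32,Y), (33,Y), (34,Y), (36,Y), (39,Y)
ranks: 9->1, 14->2, 16->3, 18->4, 23->5.5, 23->5.5, 25->7, 30->8, 32->9, 33->10, 34->11, 36->12, 39->13
Step 2: Rank sum for X: R1 = 1 + 2 + 3 + 5.5 + 7 + 8 = 26.5.
Step 3: U_X = R1 - n1(n1+1)/2 = 26.5 - 6*7/2 = 26.5 - 21 = 5.5.
       U_Y = n1*n2 - U_X = 42 - 5.5 = 36.5.
Step 4: Ties are present, so use the tie-corrected normal approximation (with continuity correction) for the p-value.
Step 5: p-value = 0.031888; compare to alpha = 0.1. reject H0.

U_X = 5.5, p = 0.031888, reject H0 at alpha = 0.1.


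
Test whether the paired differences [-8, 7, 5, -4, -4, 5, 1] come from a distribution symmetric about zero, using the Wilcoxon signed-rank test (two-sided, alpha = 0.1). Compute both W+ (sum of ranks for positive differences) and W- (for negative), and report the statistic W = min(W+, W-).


Step 1: Drop any zero differences (none here) and take |d_i|.
|d| = [8, 7, 5, 4, 4, 5, 1]
Step 2: Midrank |d_i| (ties get averaged ranks).
ranks: |8|->7, |7|->6, |5|->4.5, |4|->2.5, |4|->2.5, |5|->4.5, |1|->1
Step 3: Attach original signs; sum ranks with positive sign and with negative sign.
W+ = 6 + 4.5 + 4.5 + 1 = 16
W- = 7 + 2.5 + 2.5 = 12
(Check: W+ + W- = 28 should equal n(n+1)/2 = 28.)
Step 4: Test statistic W = min(W+, W-) = 12.
Step 5: Ties in |d|, so use the tie-corrected normal approximation.
        E[W] = n(n+1)/4 = 7*8/4 = 14.
        Tie groups: |d|=4 (t=2), |d|=5 (t=2); sum(t^3 - t) = 12.
        Var[W] = n(n+1)(2n+1)/24 - sum(t^3-t)/48 = 840/24 - 12/48 = 34.75.
        z = (W - E[W]) / sqrt(Var[W]) = (12 - 14) / 5.8949 = -0.3393.
        Two-sided p = 2*Phi(z) = 0.734402.
Step 6: alpha = 0.1. fail to reject H0.

W+ = 16, W- = 12, W = min = 12, p = 0.734402, fail to reject H0.


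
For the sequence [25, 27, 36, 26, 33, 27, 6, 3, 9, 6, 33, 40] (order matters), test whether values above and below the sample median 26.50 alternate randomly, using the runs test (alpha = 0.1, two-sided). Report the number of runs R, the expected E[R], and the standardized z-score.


Step 1: Compute median = 26.50; label A = above, B = below.
Labels in order: BAABAABBBBAA  (n_A = 6, n_B = 6)
Step 2: Count runs R = 6.
Step 3: Under H0 (random ordering), E[R] = 2*n_A*n_B/(n_A+n_B) + 1 = 2*6*6/12 + 1 = 7.0000.
        Var[R] = 2*n_A*n_B*(2*n_A*n_B - n_A - n_B) / ((n_A+n_B)^2 * (n_A+n_B-1)) = 4320/1584 = 2.7273.
        SD[R] = 1.6514.
Step 4: Continuity-corrected z = (R + 0.5 - E[R]) / SD[R] = (6 + 0.5 - 7.0000) / 1.6514 = -0.3028.
Step 5: Two-sided p-value via normal approximation = 2*(1 - Phi(|z|)) = 0.762069.
Step 6: alpha = 0.1. fail to reject H0.

R = 6, z = -0.3028, p = 0.762069, fail to reject H0.


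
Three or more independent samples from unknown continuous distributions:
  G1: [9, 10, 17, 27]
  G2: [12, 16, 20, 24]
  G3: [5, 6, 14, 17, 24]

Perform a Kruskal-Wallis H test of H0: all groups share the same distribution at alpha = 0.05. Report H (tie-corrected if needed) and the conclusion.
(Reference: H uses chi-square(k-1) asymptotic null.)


Step 1: Combine all N = 13 observations and assign midranks.
sorted (value, group, rank): (5,G3,1), (6,G3,2), (9,G1,3), (10,G1,4), (12,G2,5), (14,G3,6), (16,G2,7), (17,G1,8.5), (17,G3,8.5), (20,G2,10), (24,G2,11.5), (24,G3,11.5), (27,G1,13)
Step 2: Sum ranks within each group.
R_1 = 28.5 (n_1 = 4)
R_2 = 33.5 (n_2 = 4)
R_3 = 29 (n_3 = 5)
Step 3: H = 12/(N(N+1)) * sum(R_i^2/n_i) - 3(N+1)
     = 12/(13*14) * (28.5^2/4 + 33.5^2/4 + 29^2/5) - 3*14
     = 0.065934 * 651.825 - 42
     = 0.977473.
Step 4: Ties present; correction factor C = 1 - 12/(13^3 - 13) = 0.994505. Corrected H = 0.977473 / 0.994505 = 0.982873.
Step 5: Under H0, H ~ chi^2(2); p-value = 0.611747.
Step 6: alpha = 0.05. fail to reject H0.

H = 0.9829, df = 2, p = 0.611747, fail to reject H0.


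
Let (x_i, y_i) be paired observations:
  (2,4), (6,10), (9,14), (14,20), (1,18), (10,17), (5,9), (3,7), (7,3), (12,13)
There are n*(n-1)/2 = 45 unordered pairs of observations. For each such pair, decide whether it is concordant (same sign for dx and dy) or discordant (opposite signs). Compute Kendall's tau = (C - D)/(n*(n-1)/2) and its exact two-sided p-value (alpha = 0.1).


Step 1: Enumerate the 45 unordered pairs (i,j) with i<j and classify each by sign(x_j-x_i) * sign(y_j-y_i).
  (1,2):dx=+4,dy=+6->C; (1,3):dx=+7,dy=+10->C; (1,4):dx=+12,dy=+16->C; (1,5):dx=-1,dy=+14->D
  (1,6):dx=+8,dy=+13->C; (1,7):dx=+3,dy=+5->C; (1,8):dx=+1,dy=+3->C; (1,9):dx=+5,dy=-1->D
  (1,10):dx=+10,dy=+9->C; (2,3):dx=+3,dy=+4->C; (2,4):dx=+8,dy=+10->C; (2,5):dx=-5,dy=+8->D
  (2,6):dx=+4,dy=+7->C; (2,7):dx=-1,dy=-1->C; (2,8):dx=-3,dy=-3->C; (2,9):dx=+1,dy=-7->D
  (2,10):dx=+6,dy=+3->C; (3,4):dx=+5,dy=+6->C; (3,5):dx=-8,dy=+4->D; (3,6):dx=+1,dy=+3->C
  (3,7):dx=-4,dy=-5->C; (3,8):dx=-6,dy=-7->C; (3,9):dx=-2,dy=-11->C; (3,10):dx=+3,dy=-1->D
  (4,5):dx=-13,dy=-2->C; (4,6):dx=-4,dy=-3->C; (4,7):dx=-9,dy=-11->C; (4,8):dx=-11,dy=-13->C
  (4,9):dx=-7,dy=-17->C; (4,10):dx=-2,dy=-7->C; (5,6):dx=+9,dy=-1->D; (5,7):dx=+4,dy=-9->D
  (5,8):dx=+2,dy=-11->D; (5,9):dx=+6,dy=-15->D; (5,10):dx=+11,dy=-5->D; (6,7):dx=-5,dy=-8->C
  (6,8):dx=-7,dy=-10->C; (6,9):dx=-3,dy=-14->C; (6,10):dx=+2,dy=-4->D; (7,8):dx=-2,dy=-2->C
  (7,9):dx=+2,dy=-6->D; (7,10):dx=+7,dy=+4->C; (8,9):dx=+4,dy=-4->D; (8,10):dx=+9,dy=+6->C
  (9,10):dx=+5,dy=+10->C
Step 2: C = 31, D = 14, total pairs = 45.
Step 3: tau = (C - D)/(n(n-1)/2) = (31 - 14)/45 = 0.377778.
Step 4: Exact two-sided p-value (enumerate n! = 3628800 permutations of y under H0): p = 0.155742.
Step 5: alpha = 0.1. fail to reject H0.

tau_b = 0.3778 (C=31, D=14), p = 0.155742, fail to reject H0.


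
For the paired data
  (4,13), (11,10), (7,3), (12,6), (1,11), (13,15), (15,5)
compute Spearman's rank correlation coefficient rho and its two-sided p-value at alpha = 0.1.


Step 1: Rank x and y separately (midranks; no ties here).
rank(x): 4->2, 11->4, 7->3, 12->5, 1->1, 13->6, 15->7
rank(y): 13->6, 10->4, 3->1, 6->3, 11->5, 15->7, 5->2
Step 2: d_i = R_x(i) - R_y(i); compute d_i^2.
  (2-6)^2=16, (4-4)^2=0, (3-1)^2=4, (5-3)^2=4, (1-5)^2=16, (6-7)^2=1, (7-2)^2=25
sum(d^2) = 66.
Step 3: rho = 1 - 6*66 / (7*(7^2 - 1)) = 1 - 396/336 = -0.178571.
Step 4: Under H0, t = rho * sqrt((n-2)/(1-rho^2)) = -0.4058 ~ t(5).
Step 5: Two-sided p-value from the t-distribution with 5 df = 0.701658.
Step 6: alpha = 0.1. fail to reject H0.

rho = -0.1786, p = 0.701658, fail to reject H0 at alpha = 0.1.


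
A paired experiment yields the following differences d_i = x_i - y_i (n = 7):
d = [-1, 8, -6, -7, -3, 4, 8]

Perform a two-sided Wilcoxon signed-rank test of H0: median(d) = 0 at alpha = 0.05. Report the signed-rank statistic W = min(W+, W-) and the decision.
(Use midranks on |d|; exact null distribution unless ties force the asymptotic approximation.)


Step 1: Drop any zero differences (none here) and take |d_i|.
|d| = [1, 8, 6, 7, 3, 4, 8]
Step 2: Midrank |d_i| (ties get averaged ranks).
ranks: |1|->1, |8|->6.5, |6|->4, |7|->5, |3|->2, |4|->3, |8|->6.5
Step 3: Attach original signs; sum ranks with positive sign and with negative sign.
W+ = 6.5 + 3 + 6.5 = 16
W- = 1 + 4 + 5 + 2 = 12
(Check: W+ + W- = 28 should equal n(n+1)/2 = 28.)
Step 4: Test statistic W = min(W+, W-) = 12.
Step 5: Ties in |d|, so use the tie-corrected normal approximation.
        E[W] = n(n+1)/4 = 7*8/4 = 14.
        Tie groups: |d|=8 (t=2); sum(t^3 - t) = 6.
        Var[W] = n(n+1)(2n+1)/24 - sum(t^3-t)/48 = 840/24 - 6/48 = 34.875.
        z = (W - E[W]) / sqrt(Var[W]) = (12 - 14) / 5.9055 = -0.3387.
        Two-sided p = 2*Phi(z) = 0.734861.
Step 6: alpha = 0.05. fail to reject H0.

W+ = 16, W- = 12, W = min = 12, p = 0.734861, fail to reject H0.


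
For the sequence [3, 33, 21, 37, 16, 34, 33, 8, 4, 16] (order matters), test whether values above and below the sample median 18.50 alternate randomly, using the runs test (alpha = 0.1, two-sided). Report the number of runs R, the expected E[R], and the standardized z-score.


Step 1: Compute median = 18.50; label A = above, B = below.
Labels in order: BAAABAABBB  (n_A = 5, n_B = 5)
Step 2: Count runs R = 5.
Step 3: Under H0 (random ordering), E[R] = 2*n_A*n_B/(n_A+n_B) + 1 = 2*5*5/10 + 1 = 6.0000.
        Var[R] = 2*n_A*n_B*(2*n_A*n_B - n_A - n_B) / ((n_A+n_B)^2 * (n_A+n_B-1)) = 2000/900 = 2.2222.
        SD[R] = 1.4907.
Step 4: Continuity-corrected z = (R + 0.5 - E[R]) / SD[R] = (5 + 0.5 - 6.0000) / 1.4907 = -0.3354.
Step 5: Two-sided p-value via normal approximation = 2*(1 - Phi(|z|)) = 0.737316.
Step 6: alpha = 0.1. fail to reject H0.

R = 5, z = -0.3354, p = 0.737316, fail to reject H0.


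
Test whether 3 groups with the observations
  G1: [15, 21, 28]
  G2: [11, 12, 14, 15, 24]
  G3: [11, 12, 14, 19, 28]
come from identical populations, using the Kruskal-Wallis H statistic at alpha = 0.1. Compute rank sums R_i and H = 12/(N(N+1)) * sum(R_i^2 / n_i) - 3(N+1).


Step 1: Combine all N = 13 observations and assign midranks.
sorted (value, group, rank): (11,G2,1.5), (11,G3,1.5), (12,G2,3.5), (12,G3,3.5), (14,G2,5.5), (14,G3,5.5), (15,G1,7.5), (15,G2,7.5), (19,G3,9), (21,G1,10), (24,G2,11), (28,G1,12.5), (28,G3,12.5)
Step 2: Sum ranks within each group.
R_1 = 30 (n_1 = 3)
R_2 = 29 (n_2 = 5)
R_3 = 32 (n_3 = 5)
Step 3: H = 12/(N(N+1)) * sum(R_i^2/n_i) - 3(N+1)
     = 12/(13*14) * (30^2/3 + 29^2/5 + 32^2/5) - 3*14
     = 0.065934 * 673 - 42
     = 2.373626.
Step 4: Ties present; correction factor C = 1 - 30/(13^3 - 13) = 0.986264. Corrected H = 2.373626 / 0.986264 = 2.406685.
Step 5: Under H0, H ~ chi^2(2); p-value = 0.300189.
Step 6: alpha = 0.1. fail to reject H0.

H = 2.4067, df = 2, p = 0.300189, fail to reject H0.


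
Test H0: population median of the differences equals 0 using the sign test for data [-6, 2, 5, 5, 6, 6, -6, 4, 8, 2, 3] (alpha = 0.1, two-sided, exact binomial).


Step 1: Discard zero differences. Original n = 11; n_eff = number of nonzero differences = 11.
Nonzero differences (with sign): -6, +2, +5, +5, +6, +6, -6, +4, +8, +2, +3
Step 2: Count signs: positive = 9, negative = 2.
Step 3: Under H0: P(positive) = 0.5, so the number of positives S ~ Bin(11, 0.5).
Step 4: Two-sided exact p-value = sum of Bin(11,0.5) probabilities at or below the observed probability = 0.065430.
Step 5: alpha = 0.1. reject H0.

n_eff = 11, pos = 9, neg = 2, p = 0.065430, reject H0.


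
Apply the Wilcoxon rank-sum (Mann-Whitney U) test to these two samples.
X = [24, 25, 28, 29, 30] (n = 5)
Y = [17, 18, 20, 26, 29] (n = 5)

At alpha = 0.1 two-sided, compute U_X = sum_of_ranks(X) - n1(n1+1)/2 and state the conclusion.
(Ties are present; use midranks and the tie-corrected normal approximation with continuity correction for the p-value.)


Step 1: Combine and sort all 10 observations; assign midranks.
sorted (value, group): (17,Y), (18,Y), (20,Y), (24,X), (25,X), (26,Y), (28,X), (29,X), (29,Y), (30,X)
ranks: 17->1, 18->2, 20->3, 24->4, 25->5, 26->6, 28->7, 29->8.5, 29->8.5, 30->10
Step 2: Rank sum for X: R1 = 4 + 5 + 7 + 8.5 + 10 = 34.5.
Step 3: U_X = R1 - n1(n1+1)/2 = 34.5 - 5*6/2 = 34.5 - 15 = 19.5.
       U_Y = n1*n2 - U_X = 25 - 19.5 = 5.5.
Step 4: Ties are present, so use the tie-corrected normal approximation (with continuity correction) for the p-value.
Step 5: p-value = 0.173217; compare to alpha = 0.1. fail to reject H0.

U_X = 19.5, p = 0.173217, fail to reject H0 at alpha = 0.1.


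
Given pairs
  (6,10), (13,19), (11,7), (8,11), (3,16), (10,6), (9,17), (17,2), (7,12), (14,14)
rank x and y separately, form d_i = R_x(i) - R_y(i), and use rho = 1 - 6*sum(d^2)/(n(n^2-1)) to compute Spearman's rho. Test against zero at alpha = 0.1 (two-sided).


Step 1: Rank x and y separately (midranks; no ties here).
rank(x): 6->2, 13->8, 11->7, 8->4, 3->1, 10->6, 9->5, 17->10, 7->3, 14->9
rank(y): 10->4, 19->10, 7->3, 11->5, 16->8, 6->2, 17->9, 2->1, 12->6, 14->7
Step 2: d_i = R_x(i) - R_y(i); compute d_i^2.
  (2-4)^2=4, (8-10)^2=4, (7-3)^2=16, (4-5)^2=1, (1-8)^2=49, (6-2)^2=16, (5-9)^2=16, (10-1)^2=81, (3-6)^2=9, (9-7)^2=4
sum(d^2) = 200.
Step 3: rho = 1 - 6*200 / (10*(10^2 - 1)) = 1 - 1200/990 = -0.212121.
Step 4: Under H0, t = rho * sqrt((n-2)/(1-rho^2)) = -0.6139 ~ t(8).
Step 5: Two-sided p-value from the t-distribution with 8 df = 0.556306.
Step 6: alpha = 0.1. fail to reject H0.

rho = -0.2121, p = 0.556306, fail to reject H0 at alpha = 0.1.


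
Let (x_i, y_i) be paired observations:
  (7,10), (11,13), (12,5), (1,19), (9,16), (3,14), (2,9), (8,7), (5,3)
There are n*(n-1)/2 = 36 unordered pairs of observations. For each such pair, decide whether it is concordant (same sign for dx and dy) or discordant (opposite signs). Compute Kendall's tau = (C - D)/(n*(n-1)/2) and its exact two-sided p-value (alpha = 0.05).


Step 1: Enumerate the 36 unordered pairs (i,j) with i<j and classify each by sign(x_j-x_i) * sign(y_j-y_i).
  (1,2):dx=+4,dy=+3->C; (1,3):dx=+5,dy=-5->D; (1,4):dx=-6,dy=+9->D; (1,5):dx=+2,dy=+6->C
  (1,6):dx=-4,dy=+4->D; (1,7):dx=-5,dy=-1->C; (1,8):dx=+1,dy=-3->D; (1,9):dx=-2,dy=-7->C
  (2,3):dx=+1,dy=-8->D; (2,4):dx=-10,dy=+6->D; (2,5):dx=-2,dy=+3->D; (2,6):dx=-8,dy=+1->D
  (2,7):dx=-9,dy=-4->C; (2,8):dx=-3,dy=-6->C; (2,9):dx=-6,dy=-10->C; (3,4):dx=-11,dy=+14->D
  (3,5):dx=-3,dy=+11->D; (3,6):dx=-9,dy=+9->D; (3,7):dx=-10,dy=+4->D; (3,8):dx=-4,dy=+2->D
  (3,9):dx=-7,dy=-2->C; (4,5):dx=+8,dy=-3->D; (4,6):dx=+2,dy=-5->D; (4,7):dx=+1,dy=-10->D
  (4,8):dx=+7,dy=-12->D; (4,9):dx=+4,dy=-16->D; (5,6):dx=-6,dy=-2->C; (5,7):dx=-7,dy=-7->C
  (5,8):dx=-1,dy=-9->C; (5,9):dx=-4,dy=-13->C; (6,7):dx=-1,dy=-5->C; (6,8):dx=+5,dy=-7->D
  (6,9):dx=+2,dy=-11->D; (7,8):dx=+6,dy=-2->D; (7,9):dx=+3,dy=-6->D; (8,9):dx=-3,dy=-4->C
Step 2: C = 14, D = 22, total pairs = 36.
Step 3: tau = (C - D)/(n(n-1)/2) = (14 - 22)/36 = -0.222222.
Step 4: Exact two-sided p-value (enumerate n! = 362880 permutations of y under H0): p = 0.476709.
Step 5: alpha = 0.05. fail to reject H0.

tau_b = -0.2222 (C=14, D=22), p = 0.476709, fail to reject H0.


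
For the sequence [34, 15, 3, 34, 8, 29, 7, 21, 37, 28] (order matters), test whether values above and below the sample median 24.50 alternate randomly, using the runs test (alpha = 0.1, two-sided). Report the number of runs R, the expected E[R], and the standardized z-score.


Step 1: Compute median = 24.50; label A = above, B = below.
Labels in order: ABBABABBAA  (n_A = 5, n_B = 5)
Step 2: Count runs R = 7.
Step 3: Under H0 (random ordering), E[R] = 2*n_A*n_B/(n_A+n_B) + 1 = 2*5*5/10 + 1 = 6.0000.
        Var[R] = 2*n_A*n_B*(2*n_A*n_B - n_A - n_B) / ((n_A+n_B)^2 * (n_A+n_B-1)) = 2000/900 = 2.2222.
        SD[R] = 1.4907.
Step 4: Continuity-corrected z = (R - 0.5 - E[R]) / SD[R] = (7 - 0.5 - 6.0000) / 1.4907 = 0.3354.
Step 5: Two-sided p-value via normal approximation = 2*(1 - Phi(|z|)) = 0.737316.
Step 6: alpha = 0.1. fail to reject H0.

R = 7, z = 0.3354, p = 0.737316, fail to reject H0.


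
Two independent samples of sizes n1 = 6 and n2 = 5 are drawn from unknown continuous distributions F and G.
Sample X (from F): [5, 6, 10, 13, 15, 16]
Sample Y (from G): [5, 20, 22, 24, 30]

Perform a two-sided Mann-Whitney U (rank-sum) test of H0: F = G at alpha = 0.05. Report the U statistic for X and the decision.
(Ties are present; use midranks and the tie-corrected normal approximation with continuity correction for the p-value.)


Step 1: Combine and sort all 11 observations; assign midranks.
sorted (value, group): (5,X), (5,Y), (6,X), (10,X), (13,X), (15,X), (16,X), (20,Y), (22,Y), (24,Y), (30,Y)
ranks: 5->1.5, 5->1.5, 6->3, 10->4, 13->5, 15->6, 16->7, 20->8, 22->9, 24->10, 30->11
Step 2: Rank sum for X: R1 = 1.5 + 3 + 4 + 5 + 6 + 7 = 26.5.
Step 3: U_X = R1 - n1(n1+1)/2 = 26.5 - 6*7/2 = 26.5 - 21 = 5.5.
       U_Y = n1*n2 - U_X = 30 - 5.5 = 24.5.
Step 4: Ties are present, so use the tie-corrected normal approximation (with continuity correction) for the p-value.
Step 5: p-value = 0.099576; compare to alpha = 0.05. fail to reject H0.

U_X = 5.5, p = 0.099576, fail to reject H0 at alpha = 0.05.


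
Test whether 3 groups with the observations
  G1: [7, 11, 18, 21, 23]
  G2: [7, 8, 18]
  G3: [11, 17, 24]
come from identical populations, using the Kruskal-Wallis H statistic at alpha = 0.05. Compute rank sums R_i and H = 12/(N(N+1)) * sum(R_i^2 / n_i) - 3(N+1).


Step 1: Combine all N = 11 observations and assign midranks.
sorted (value, group, rank): (7,G1,1.5), (7,G2,1.5), (8,G2,3), (11,G1,4.5), (11,G3,4.5), (17,G3,6), (18,G1,7.5), (18,G2,7.5), (21,G1,9), (23,G1,10), (24,G3,11)
Step 2: Sum ranks within each group.
R_1 = 32.5 (n_1 = 5)
R_2 = 12 (n_2 = 3)
R_3 = 21.5 (n_3 = 3)
Step 3: H = 12/(N(N+1)) * sum(R_i^2/n_i) - 3(N+1)
     = 12/(11*12) * (32.5^2/5 + 12^2/3 + 21.5^2/3) - 3*12
     = 0.090909 * 413.333 - 36
     = 1.575758.
Step 4: Ties present; correction factor C = 1 - 18/(11^3 - 11) = 0.986364. Corrected H = 1.575758 / 0.986364 = 1.597542.
Step 5: Under H0, H ~ chi^2(2); p-value = 0.449881.
Step 6: alpha = 0.05. fail to reject H0.

H = 1.5975, df = 2, p = 0.449881, fail to reject H0.


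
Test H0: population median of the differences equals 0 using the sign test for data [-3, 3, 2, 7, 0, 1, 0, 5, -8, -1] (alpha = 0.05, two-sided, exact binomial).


Step 1: Discard zero differences. Original n = 10; n_eff = number of nonzero differences = 8.
Nonzero differences (with sign): -3, +3, +2, +7, +1, +5, -8, -1
Step 2: Count signs: positive = 5, negative = 3.
Step 3: Under H0: P(positive) = 0.5, so the number of positives S ~ Bin(8, 0.5).
Step 4: Two-sided exact p-value = sum of Bin(8,0.5) probabilities at or below the observed probability = 0.726562.
Step 5: alpha = 0.05. fail to reject H0.

n_eff = 8, pos = 5, neg = 3, p = 0.726562, fail to reject H0.


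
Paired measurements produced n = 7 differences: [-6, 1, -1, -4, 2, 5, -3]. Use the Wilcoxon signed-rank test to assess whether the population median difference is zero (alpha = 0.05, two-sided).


Step 1: Drop any zero differences (none here) and take |d_i|.
|d| = [6, 1, 1, 4, 2, 5, 3]
Step 2: Midrank |d_i| (ties get averaged ranks).
ranks: |6|->7, |1|->1.5, |1|->1.5, |4|->5, |2|->3, |5|->6, |3|->4
Step 3: Attach original signs; sum ranks with positive sign and with negative sign.
W+ = 1.5 + 3 + 6 = 10.5
W- = 7 + 1.5 + 5 + 4 = 17.5
(Check: W+ + W- = 28 should equal n(n+1)/2 = 28.)
Step 4: Test statistic W = min(W+, W-) = 10.5.
Step 5: Ties in |d|, so use the tie-corrected normal approximation.
        E[W] = n(n+1)/4 = 7*8/4 = 14.
        Tie groups: |d|=1 (t=2); sum(t^3 - t) = 6.
        Var[W] = n(n+1)(2n+1)/24 - sum(t^3-t)/48 = 840/24 - 6/48 = 34.875.
        z = (W - E[W]) / sqrt(Var[W]) = (10.5 - 14) / 5.9055 = -0.5927.
        Two-sided p = 2*Phi(z) = 0.553404.
Step 6: alpha = 0.05. fail to reject H0.

W+ = 10.5, W- = 17.5, W = min = 10.5, p = 0.553404, fail to reject H0.


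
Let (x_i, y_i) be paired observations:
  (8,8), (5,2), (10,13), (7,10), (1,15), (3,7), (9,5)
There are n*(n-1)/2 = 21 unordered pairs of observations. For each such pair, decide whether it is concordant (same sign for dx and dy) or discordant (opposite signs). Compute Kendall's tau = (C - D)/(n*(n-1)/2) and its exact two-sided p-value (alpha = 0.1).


Step 1: Enumerate the 21 unordered pairs (i,j) with i<j and classify each by sign(x_j-x_i) * sign(y_j-y_i).
  (1,2):dx=-3,dy=-6->C; (1,3):dx=+2,dy=+5->C; (1,4):dx=-1,dy=+2->D; (1,5):dx=-7,dy=+7->D
  (1,6):dx=-5,dy=-1->C; (1,7):dx=+1,dy=-3->D; (2,3):dx=+5,dy=+11->C; (2,4):dx=+2,dy=+8->C
  (2,5):dx=-4,dy=+13->D; (2,6):dx=-2,dy=+5->D; (2,7):dx=+4,dy=+3->C; (3,4):dx=-3,dy=-3->C
  (3,5):dx=-9,dy=+2->D; (3,6):dx=-7,dy=-6->C; (3,7):dx=-1,dy=-8->C; (4,5):dx=-6,dy=+5->D
  (4,6):dx=-4,dy=-3->C; (4,7):dx=+2,dy=-5->D; (5,6):dx=+2,dy=-8->D; (5,7):dx=+8,dy=-10->D
  (6,7):dx=+6,dy=-2->D
Step 2: C = 10, D = 11, total pairs = 21.
Step 3: tau = (C - D)/(n(n-1)/2) = (10 - 11)/21 = -0.047619.
Step 4: Exact two-sided p-value (enumerate n! = 5040 permutations of y under H0): p = 1.000000.
Step 5: alpha = 0.1. fail to reject H0.

tau_b = -0.0476 (C=10, D=11), p = 1.000000, fail to reject H0.


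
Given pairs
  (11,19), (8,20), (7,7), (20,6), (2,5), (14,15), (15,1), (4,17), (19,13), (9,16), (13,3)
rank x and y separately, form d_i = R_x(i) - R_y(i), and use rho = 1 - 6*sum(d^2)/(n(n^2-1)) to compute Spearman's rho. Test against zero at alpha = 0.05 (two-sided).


Step 1: Rank x and y separately (midranks; no ties here).
rank(x): 11->6, 8->4, 7->3, 20->11, 2->1, 14->8, 15->9, 4->2, 19->10, 9->5, 13->7
rank(y): 19->10, 20->11, 7->5, 6->4, 5->3, 15->7, 1->1, 17->9, 13->6, 16->8, 3->2
Step 2: d_i = R_x(i) - R_y(i); compute d_i^2.
  (6-10)^2=16, (4-11)^2=49, (3-5)^2=4, (11-4)^2=49, (1-3)^2=4, (8-7)^2=1, (9-1)^2=64, (2-9)^2=49, (10-6)^2=16, (5-8)^2=9, (7-2)^2=25
sum(d^2) = 286.
Step 3: rho = 1 - 6*286 / (11*(11^2 - 1)) = 1 - 1716/1320 = -0.300000.
Step 4: Under H0, t = rho * sqrt((n-2)/(1-rho^2)) = -0.9435 ~ t(9).
Step 5: Two-sided p-value from the t-distribution with 9 df = 0.370083.
Step 6: alpha = 0.05. fail to reject H0.

rho = -0.3000, p = 0.370083, fail to reject H0 at alpha = 0.05.


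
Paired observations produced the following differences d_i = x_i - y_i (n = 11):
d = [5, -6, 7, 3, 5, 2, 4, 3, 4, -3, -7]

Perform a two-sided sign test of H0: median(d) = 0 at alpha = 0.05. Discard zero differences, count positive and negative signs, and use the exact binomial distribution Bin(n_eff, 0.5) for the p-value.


Step 1: Discard zero differences. Original n = 11; n_eff = number of nonzero differences = 11.
Nonzero differences (with sign): +5, -6, +7, +3, +5, +2, +4, +3, +4, -3, -7
Step 2: Count signs: positive = 8, negative = 3.
Step 3: Under H0: P(positive) = 0.5, so the number of positives S ~ Bin(11, 0.5).
Step 4: Two-sided exact p-value = sum of Bin(11,0.5) probabilities at or below the observed probability = 0.226562.
Step 5: alpha = 0.05. fail to reject H0.

n_eff = 11, pos = 8, neg = 3, p = 0.226562, fail to reject H0.


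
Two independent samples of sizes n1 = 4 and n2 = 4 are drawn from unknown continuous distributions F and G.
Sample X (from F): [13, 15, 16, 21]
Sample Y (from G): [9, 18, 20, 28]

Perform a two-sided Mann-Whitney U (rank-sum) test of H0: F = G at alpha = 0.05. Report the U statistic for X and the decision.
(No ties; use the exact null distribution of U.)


Step 1: Combine and sort all 8 observations; assign midranks.
sorted (value, group): (9,Y), (13,X), (15,X), (16,X), (18,Y), (20,Y), (21,X), (28,Y)
ranks: 9->1, 13->2, 15->3, 16->4, 18->5, 20->6, 21->7, 28->8
Step 2: Rank sum for X: R1 = 2 + 3 + 4 + 7 = 16.
Step 3: U_X = R1 - n1(n1+1)/2 = 16 - 4*5/2 = 16 - 10 = 6.
       U_Y = n1*n2 - U_X = 16 - 6 = 10.
Step 4: No ties, so the exact null distribution of U (based on enumerating the C(8,4) = 70 equally likely rank assignments) gives the two-sided p-value.
Step 5: p-value = 0.685714; compare to alpha = 0.05. fail to reject H0.

U_X = 6, p = 0.685714, fail to reject H0 at alpha = 0.05.


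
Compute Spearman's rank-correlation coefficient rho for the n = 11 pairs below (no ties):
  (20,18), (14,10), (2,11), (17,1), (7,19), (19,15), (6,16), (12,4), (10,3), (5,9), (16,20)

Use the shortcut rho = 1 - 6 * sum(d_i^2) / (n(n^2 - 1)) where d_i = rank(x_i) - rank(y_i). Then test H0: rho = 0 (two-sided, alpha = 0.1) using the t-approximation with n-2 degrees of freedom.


Step 1: Rank x and y separately (midranks; no ties here).
rank(x): 20->11, 14->7, 2->1, 17->9, 7->4, 19->10, 6->3, 12->6, 10->5, 5->2, 16->8
rank(y): 18->9, 10->5, 11->6, 1->1, 19->10, 15->7, 16->8, 4->3, 3->2, 9->4, 20->11
Step 2: d_i = R_x(i) - R_y(i); compute d_i^2.
  (11-9)^2=4, (7-5)^2=4, (1-6)^2=25, (9-1)^2=64, (4-10)^2=36, (10-7)^2=9, (3-8)^2=25, (6-3)^2=9, (5-2)^2=9, (2-4)^2=4, (8-11)^2=9
sum(d^2) = 198.
Step 3: rho = 1 - 6*198 / (11*(11^2 - 1)) = 1 - 1188/1320 = 0.100000.
Step 4: Under H0, t = rho * sqrt((n-2)/(1-rho^2)) = 0.3015 ~ t(9).
Step 5: Two-sided p-value from the t-distribution with 9 df = 0.769875.
Step 6: alpha = 0.1. fail to reject H0.

rho = 0.1000, p = 0.769875, fail to reject H0 at alpha = 0.1.


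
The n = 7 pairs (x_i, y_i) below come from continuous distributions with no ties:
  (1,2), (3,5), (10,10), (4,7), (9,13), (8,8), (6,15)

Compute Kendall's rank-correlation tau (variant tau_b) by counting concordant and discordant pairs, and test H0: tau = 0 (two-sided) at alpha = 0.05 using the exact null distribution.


Step 1: Enumerate the 21 unordered pairs (i,j) with i<j and classify each by sign(x_j-x_i) * sign(y_j-y_i).
  (1,2):dx=+2,dy=+3->C; (1,3):dx=+9,dy=+8->C; (1,4):dx=+3,dy=+5->C; (1,5):dx=+8,dy=+11->C
  (1,6):dx=+7,dy=+6->C; (1,7):dx=+5,dy=+13->C; (2,3):dx=+7,dy=+5->C; (2,4):dx=+1,dy=+2->C
  (2,5):dx=+6,dy=+8->C; (2,6):dx=+5,dy=+3->C; (2,7):dx=+3,dy=+10->C; (3,4):dx=-6,dy=-3->C
  (3,5):dx=-1,dy=+3->D; (3,6):dx=-2,dy=-2->C; (3,7):dx=-4,dy=+5->D; (4,5):dx=+5,dy=+6->C
  (4,6):dx=+4,dy=+1->C; (4,7):dx=+2,dy=+8->C; (5,6):dx=-1,dy=-5->C; (5,7):dx=-3,dy=+2->D
  (6,7):dx=-2,dy=+7->D
Step 2: C = 17, D = 4, total pairs = 21.
Step 3: tau = (C - D)/(n(n-1)/2) = (17 - 4)/21 = 0.619048.
Step 4: Exact two-sided p-value (enumerate n! = 5040 permutations of y under H0): p = 0.069048.
Step 5: alpha = 0.05. fail to reject H0.

tau_b = 0.6190 (C=17, D=4), p = 0.069048, fail to reject H0.


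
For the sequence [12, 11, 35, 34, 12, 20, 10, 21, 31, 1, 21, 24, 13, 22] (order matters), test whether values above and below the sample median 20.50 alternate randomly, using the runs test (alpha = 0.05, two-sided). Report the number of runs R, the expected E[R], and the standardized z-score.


Step 1: Compute median = 20.50; label A = above, B = below.
Labels in order: BBAABBBAABAABA  (n_A = 7, n_B = 7)
Step 2: Count runs R = 8.
Step 3: Under H0 (random ordering), E[R] = 2*n_A*n_B/(n_A+n_B) + 1 = 2*7*7/14 + 1 = 8.0000.
        Var[R] = 2*n_A*n_B*(2*n_A*n_B - n_A - n_B) / ((n_A+n_B)^2 * (n_A+n_B-1)) = 8232/2548 = 3.2308.
        SD[R] = 1.7974.
Step 4: R = E[R], so z = 0 with no continuity correction.
Step 5: Two-sided p-value via normal approximation = 2*(1 - Phi(|z|)) = 1.000000.
Step 6: alpha = 0.05. fail to reject H0.

R = 8, z = 0.0000, p = 1.000000, fail to reject H0.


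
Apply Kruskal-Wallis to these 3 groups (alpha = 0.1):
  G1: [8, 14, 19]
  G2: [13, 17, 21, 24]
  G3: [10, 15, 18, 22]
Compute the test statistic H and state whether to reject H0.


Step 1: Combine all N = 11 observations and assign midranks.
sorted (value, group, rank): (8,G1,1), (10,G3,2), (13,G2,3), (14,G1,4), (15,G3,5), (17,G2,6), (18,G3,7), (19,G1,8), (21,G2,9), (22,G3,10), (24,G2,11)
Step 2: Sum ranks within each group.
R_1 = 13 (n_1 = 3)
R_2 = 29 (n_2 = 4)
R_3 = 24 (n_3 = 4)
Step 3: H = 12/(N(N+1)) * sum(R_i^2/n_i) - 3(N+1)
     = 12/(11*12) * (13^2/3 + 29^2/4 + 24^2/4) - 3*12
     = 0.090909 * 410.583 - 36
     = 1.325758.
Step 4: No ties, so H is used without correction.
Step 5: Under H0, H ~ chi^2(2); p-value = 0.515366.
Step 6: alpha = 0.1. fail to reject H0.

H = 1.3258, df = 2, p = 0.515366, fail to reject H0.
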